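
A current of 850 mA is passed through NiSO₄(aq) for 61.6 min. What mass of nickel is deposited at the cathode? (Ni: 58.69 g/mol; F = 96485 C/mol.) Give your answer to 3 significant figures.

Charge passed = 0.850 × 3696 = 3142 C
Moles of electrons = 3142 / 96485 = 0.03256 mol
Ni²⁺ + 2e⁻ → Ni, so n(Ni) = 0.03256 / 2 = 0.01628 mol
m = 0.01628 × 58.69 = 0.955 g

0.955 g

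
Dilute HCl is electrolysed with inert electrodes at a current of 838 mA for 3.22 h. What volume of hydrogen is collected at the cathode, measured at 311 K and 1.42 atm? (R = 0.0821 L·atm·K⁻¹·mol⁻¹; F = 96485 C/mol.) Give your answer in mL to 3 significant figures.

Charge passed = 0.838 × 11592 = 9714 C
Moles of electrons = 9714 / 96485 = 0.1007 mol
2H⁺ + 2e⁻ → H₂, so n(H₂) = 0.1007 / 2 = 0.05035 mol
V = nRT/P = 0.05035 × 0.0821 × 311 / 1.42 = 0.9053 L
= 905 mL

905 mL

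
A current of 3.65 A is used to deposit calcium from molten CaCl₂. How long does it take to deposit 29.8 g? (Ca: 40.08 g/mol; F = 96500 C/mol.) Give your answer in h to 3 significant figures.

10.9 h

n(Ca) = 29.8 / 40.08 = 0.7435 mol
Ca²⁺ + 2e⁻ → Ca, so n(e⁻) = 2 × 0.7435 = 1.487 mol
Q = 1.487 × 96500 = 1.435×10^5 C
t = Q / I = 1.435×10^5 / 3.65 = 39320 s = 10.9 h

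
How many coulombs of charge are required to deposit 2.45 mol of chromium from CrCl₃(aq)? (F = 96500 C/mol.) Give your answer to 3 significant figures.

Cr³⁺ + 3e⁻ → Cr, so n(e⁻) = 3 × 2.45 = 7.350 mol
Q = 7.350 × 96500 = 7.093×10^5 C

7.09×10^5 C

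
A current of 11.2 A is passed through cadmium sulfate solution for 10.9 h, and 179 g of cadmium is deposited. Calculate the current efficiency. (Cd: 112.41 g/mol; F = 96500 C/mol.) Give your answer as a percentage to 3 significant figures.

Q = 11.2 × 39240 = 4.395×10^5 C
n(e⁻) = 4.395×10^5 / 96500 = 4.554 mol
Cd²⁺ + 2e⁻ → Cd, so theoretical n(Cd) = 2.277 mol → 256.0 g
Efficiency = 179 / 256.0 = 0.6992 = 69.9%

69.9%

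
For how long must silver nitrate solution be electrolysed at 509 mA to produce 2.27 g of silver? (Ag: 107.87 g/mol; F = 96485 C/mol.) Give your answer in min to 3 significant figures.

n(Ag) = 2.27 / 107.87 = 0.02104 mol
Ag⁺ + e⁻ → Ag, so n(e⁻) = 0.02104 mol
Q = 0.02104 × 96485 = 2030 C
t = Q / I = 2030 / 0.509 = 3988 s = 66.5 min

66.5 min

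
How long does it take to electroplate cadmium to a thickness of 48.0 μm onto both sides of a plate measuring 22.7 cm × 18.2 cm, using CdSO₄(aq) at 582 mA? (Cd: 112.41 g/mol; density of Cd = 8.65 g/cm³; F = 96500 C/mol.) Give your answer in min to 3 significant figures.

Plated area = 2 × 22.7 × 18.2 = 826.3 cm²
Volume = 826.3 × 48.0×10⁻⁴ cm = 3.966 cm³
m(Cd) = 3.966 × 8.65 = 34.31 g
n(Cd) = 34.31 / 112.41 = 0.3052 mol; n(e⁻) = 2 × 0.3052 = 0.6104 mol
Q = 0.6104 × 96500 = 58900 C
t = 58900 / 0.582 = 1.012×10^5 s = 1690 min

1690 min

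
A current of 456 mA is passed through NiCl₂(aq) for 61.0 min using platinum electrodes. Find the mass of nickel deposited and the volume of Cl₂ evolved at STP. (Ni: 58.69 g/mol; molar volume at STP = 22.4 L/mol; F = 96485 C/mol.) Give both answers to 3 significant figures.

Q = 0.456 × 3660 = 1669 C; n(e⁻) = 1669 / 96485 = 0.01730 mol
Cathode: Ni²⁺ + 2e⁻ → Ni → n(Ni) = 0.01730/2 = 0.008650 mol → 0.508 g
Anode: 2Cl⁻ → Cl₂ + 2e⁻ → n(Cl₂) = 0.01730/2 = 0.008650 mol → 0.194 L

0.508 g Ni; 0.194 L Cl₂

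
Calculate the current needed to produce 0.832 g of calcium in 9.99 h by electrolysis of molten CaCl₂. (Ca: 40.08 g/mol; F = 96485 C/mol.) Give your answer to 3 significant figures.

0.111 A

n(Ca) = 0.832 / 40.08 = 0.02076 mol
Ca²⁺ + 2e⁻ → Ca, so n(e⁻) = 2 × 0.02076 = 0.04152 mol
Q = 0.04152 × 96485 = 4006 C
I = Q / t = 4006 / 35964 s = 0.111 A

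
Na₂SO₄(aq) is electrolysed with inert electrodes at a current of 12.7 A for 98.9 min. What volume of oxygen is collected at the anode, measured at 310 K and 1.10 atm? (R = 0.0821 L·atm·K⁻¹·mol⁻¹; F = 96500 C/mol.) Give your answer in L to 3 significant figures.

4.52 L

Charge passed = 12.7 × 5934 = 75360 C
Moles of electrons = 75360 / 96500 = 0.7809 mol
2H₂O → O₂ + 4H⁺ + 4e⁻, so n(O₂) = 0.7809 / 4 = 0.1952 mol
V = nRT/P = 0.1952 × 0.0821 × 310 / 1.10 = 4.516 L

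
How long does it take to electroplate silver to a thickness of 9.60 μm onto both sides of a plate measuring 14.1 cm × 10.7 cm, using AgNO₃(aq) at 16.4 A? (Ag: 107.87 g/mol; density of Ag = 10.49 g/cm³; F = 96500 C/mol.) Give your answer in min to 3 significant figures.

Plated area = 2 × 14.1 × 10.7 = 301.7 cm²
Volume = 301.7 × 9.60×10⁻⁴ cm = 0.2896 cm³
m(Ag) = 0.2896 × 10.49 = 3.038 g
n(Ag) = 3.038 / 107.87 = 0.02816 mol; n(e⁻) = 0.02816 mol
Q = 0.02816 × 96500 = 2717 C
t = 2717 / 16.4 = 165.7 s = 2.76 min

2.76 min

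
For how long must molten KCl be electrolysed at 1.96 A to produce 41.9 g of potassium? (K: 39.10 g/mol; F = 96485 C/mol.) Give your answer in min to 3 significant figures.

879 min

n(K) = 41.9 / 39.10 = 1.072 mol
K⁺ + e⁻ → K, so n(e⁻) = 1.072 mol
Q = 1.072 × 96485 = 1.034×10^5 C
t = Q / I = 1.034×10^5 / 1.96 = 52760 s = 879 min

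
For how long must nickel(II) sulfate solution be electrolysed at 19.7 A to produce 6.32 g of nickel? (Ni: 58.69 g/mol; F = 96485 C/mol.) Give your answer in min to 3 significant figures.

17.6 min

n(Ni) = 6.32 / 58.69 = 0.1077 mol
Ni²⁺ + 2e⁻ → Ni, so n(e⁻) = 2 × 0.1077 = 0.2154 mol
Q = 0.2154 × 96485 = 20780 C
t = Q / I = 20780 / 19.7 = 1055 s = 17.6 min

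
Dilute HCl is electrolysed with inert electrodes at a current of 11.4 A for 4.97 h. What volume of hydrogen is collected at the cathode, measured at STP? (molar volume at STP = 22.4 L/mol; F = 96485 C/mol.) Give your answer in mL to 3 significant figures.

Q = It = 11.4 × 17892 = 2.040×10^5 C
n(e⁻) = 2.040×10^5 / 96485 = 2.114 mol
2H⁺ + 2e⁻ → H₂, so n(H₂) = 2.114 / 2 = 1.057 mol
V = 1.057 × 22.4 = 23.68 L
= 23700 mL

23700 mL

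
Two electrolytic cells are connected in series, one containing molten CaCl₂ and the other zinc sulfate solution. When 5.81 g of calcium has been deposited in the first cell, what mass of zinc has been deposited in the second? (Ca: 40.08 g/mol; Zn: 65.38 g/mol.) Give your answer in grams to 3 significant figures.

9.48 g

n(Ca) = 5.81 / 40.08 = 0.1450 mol
Ca²⁺ + 2e⁻ → Ca, so n(e⁻) = 2 × 0.1450 = 0.2900 mol
Same current for the same time ⇒ same n(e⁻) = 0.2900 mol in both cells.
Zn²⁺ + 2e⁻ → Zn, so n(Zn) = 0.2900 / 2 = 0.1450 mol
m(Zn) = 0.1450 × 65.38 = 9.48 g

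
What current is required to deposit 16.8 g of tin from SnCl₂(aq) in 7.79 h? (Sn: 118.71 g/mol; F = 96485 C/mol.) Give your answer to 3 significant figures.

n(Sn) = 16.8 / 118.71 = 0.1415 mol
Sn²⁺ + 2e⁻ → Sn, so n(e⁻) = 2 × 0.1415 = 0.2830 mol
Q = 0.2830 × 96485 = 27310 C
I = Q / t = 27310 / 28044 s = 0.974 A

0.974 A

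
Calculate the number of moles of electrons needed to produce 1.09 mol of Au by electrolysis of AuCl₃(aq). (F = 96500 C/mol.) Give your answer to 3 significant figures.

3.27 mol

Au³⁺ + 3e⁻ → Au, so n(e⁻) = 3 × 1.09 = 3.270 mol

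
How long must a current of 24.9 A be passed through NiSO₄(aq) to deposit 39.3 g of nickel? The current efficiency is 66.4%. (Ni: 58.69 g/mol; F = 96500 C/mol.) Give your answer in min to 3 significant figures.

n(Ni) = 39.3 / 58.69 = 0.6696 mol
Ni²⁺ + 2e⁻ → Ni, so n(e⁻) = 2 × 0.6696 = 1.339 mol
Q = 1.339 × 96500 / 0.664 = 1.946×10^5 C
t = Q / I = 1.946×10^5 / 24.9 = 7815 s = 130 min

130 min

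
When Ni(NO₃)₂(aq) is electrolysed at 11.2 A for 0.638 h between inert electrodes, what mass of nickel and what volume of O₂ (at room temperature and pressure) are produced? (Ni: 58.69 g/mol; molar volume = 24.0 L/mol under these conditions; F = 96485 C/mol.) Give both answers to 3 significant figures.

7.82 g Ni; 1.60 L O₂

Q = 11.2 × 2296.8 = 25720 C; n(e⁻) = 25720 / 96485 = 0.2666 mol
Cathode: Ni²⁺ + 2e⁻ → Ni → n(Ni) = 0.2666/2 = 0.1333 mol → 7.82 g
Anode: 2H₂O → O₂ + 4H⁺ + 4e⁻ → n(O₂) = 0.2666/4 = 0.06665 mol → 1.60 L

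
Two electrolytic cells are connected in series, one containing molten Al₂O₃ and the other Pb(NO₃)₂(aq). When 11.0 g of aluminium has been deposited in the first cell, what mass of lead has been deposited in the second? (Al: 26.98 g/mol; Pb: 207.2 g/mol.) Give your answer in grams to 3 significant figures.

n(Al) = 11.0 / 26.98 = 0.4077 mol
Al³⁺ + 3e⁻ → Al, so n(e⁻) = 3 × 0.4077 = 1.223 mol
Since the cells are in series, n(e⁻) in the Pb cell is also 1.223 mol.
Pb²⁺ + 2e⁻ → Pb, so n(Pb) = 1.223 / 2 = 0.6115 mol
m(Pb) = 0.6115 × 207.2 = 127 g

127 g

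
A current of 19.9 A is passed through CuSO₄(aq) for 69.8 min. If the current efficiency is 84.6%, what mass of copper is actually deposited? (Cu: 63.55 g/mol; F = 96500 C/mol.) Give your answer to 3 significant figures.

23.2 g

Q = 19.9 × 4188 = 83340 C
n(e⁻) = 83340 / 96500 = 0.8636 mol
Cu²⁺ + 2e⁻ → Cu, so theoretical m(Cu) = 0.4318 × 63.55 = 27.44 g
Actual mass = 84.6% × 27.44 = 23.2 g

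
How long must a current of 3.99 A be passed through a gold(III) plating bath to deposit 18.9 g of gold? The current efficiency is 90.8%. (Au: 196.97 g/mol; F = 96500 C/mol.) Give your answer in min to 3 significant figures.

n(Au) = 18.9 / 196.97 = 0.09595 mol
Au³⁺ + 3e⁻ → Au, so n(e⁻) = 3 × 0.09595 = 0.2879 mol
Q = 0.2879 × 96500 / 0.908 = 30600 C
t = Q / I = 30600 / 3.99 = 7669 s = 128 min

128 min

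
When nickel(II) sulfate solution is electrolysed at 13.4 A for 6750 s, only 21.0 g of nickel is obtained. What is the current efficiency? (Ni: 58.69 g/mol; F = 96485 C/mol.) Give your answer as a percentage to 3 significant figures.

Q = 13.4 × 6750 = 90450 C
n(e⁻) = 90450 / 96485 = 0.9375 mol
Ni²⁺ + 2e⁻ → Ni, so theoretical n(Ni) = 0.4688 mol → 27.51 g
Efficiency = 21.0 / 27.51 = 0.7634 = 76.3%

76.3%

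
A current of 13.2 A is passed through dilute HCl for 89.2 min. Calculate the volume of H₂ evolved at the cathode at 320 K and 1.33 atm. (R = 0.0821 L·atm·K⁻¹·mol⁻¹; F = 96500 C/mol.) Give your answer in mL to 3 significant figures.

7230 mL

Q = 13.2 A × 5352 s = 70650 C
n(e⁻) = Q/F = 70650/96500 = 0.7321 mol
2H⁺ + 2e⁻ → H₂, so n(H₂) = 0.7321 / 2 = 0.3661 mol
V = nRT/P = 0.3661 × 0.0821 × 320 / 1.33 = 7.232 L
= 7230 mL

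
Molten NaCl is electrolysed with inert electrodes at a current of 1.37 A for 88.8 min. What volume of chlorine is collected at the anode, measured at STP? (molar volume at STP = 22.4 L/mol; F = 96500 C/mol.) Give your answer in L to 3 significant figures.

Q = It = 1.37 × 5328 = 7299 C
Moles of electrons = 7299 / 96500 = 0.07564 mol
2Cl⁻ → Cl₂ + 2e⁻, so n(Cl₂) = 0.07564 / 2 = 0.03782 mol
V = 0.03782 × 22.4 = 0.8472 L

0.847 L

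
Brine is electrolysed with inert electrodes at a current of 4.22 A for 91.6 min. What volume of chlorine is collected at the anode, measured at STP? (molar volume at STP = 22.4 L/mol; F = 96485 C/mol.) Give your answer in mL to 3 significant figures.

2690 mL

Q = 4.22 A × 5496 s = 23190 C
n(e⁻) = 23190 / 96485 = 0.2403 mol
2Cl⁻ → Cl₂ + 2e⁻, so n(Cl₂) = 0.2403 / 2 = 0.1202 mol
V = 0.1202 × 22.4 = 2.692 L
= 2690 mL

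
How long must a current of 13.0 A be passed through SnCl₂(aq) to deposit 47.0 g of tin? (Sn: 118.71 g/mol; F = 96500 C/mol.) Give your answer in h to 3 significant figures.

1.63 h

n(Sn) = 47.0 / 118.71 = 0.3959 mol
Sn²⁺ + 2e⁻ → Sn, so n(e⁻) = 2 × 0.3959 = 0.7918 mol
Q = 0.7918 × 96500 = 76410 C
t = Q / I = 76410 / 13.0 = 5878 s = 1.63 h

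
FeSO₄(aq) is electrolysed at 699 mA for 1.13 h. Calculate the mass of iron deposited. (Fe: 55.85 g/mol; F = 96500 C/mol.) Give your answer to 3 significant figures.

0.823 g

Charge passed = 0.699 × 4068 = 2844 C
n(e⁻) = Q/F = 2844/96500 = 0.02947 mol
Fe²⁺ + 2e⁻ → Fe, so n(Fe) = 0.02947 / 2 = 0.01474 mol
m = 0.01474 × 55.85 = 0.823 g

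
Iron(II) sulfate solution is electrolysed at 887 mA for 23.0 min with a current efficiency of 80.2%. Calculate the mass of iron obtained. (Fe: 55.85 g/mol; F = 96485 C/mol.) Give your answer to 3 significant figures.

Q = 0.887 × 1380 = 1224 C
n(e⁻) = 1224 / 96485 = 0.01269 mol
Fe²⁺ + 2e⁻ → Fe, so theoretical m(Fe) = 0.006345 × 55.85 = 0.3544 g
Actual mass = 80.2% × 0.3544 = 0.284 g

0.284 g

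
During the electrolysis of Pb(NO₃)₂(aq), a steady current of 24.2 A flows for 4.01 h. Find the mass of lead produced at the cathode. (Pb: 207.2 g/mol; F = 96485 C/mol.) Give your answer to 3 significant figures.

Charge passed = 24.2 × 14436 = 3.494×10^5 C
Moles of electrons = 3.494×10^5 / 96485 = 3.621 mol
Pb²⁺ + 2e⁻ → Pb, so n(Pb) = 3.621 / 2 = 1.811 mol
m = 1.811 × 207.2 = 375 g

375 g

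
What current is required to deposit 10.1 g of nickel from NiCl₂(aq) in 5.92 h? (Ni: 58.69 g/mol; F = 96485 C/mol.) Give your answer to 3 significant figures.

1.56 A

n(Ni) = 10.1 / 58.69 = 0.1721 mol
Ni²⁺ + 2e⁻ → Ni, so n(e⁻) = 2 × 0.1721 = 0.3442 mol
Q = 0.3442 × 96485 = 33210 C
I = Q / t = 33210 / 21312 s = 1.56 A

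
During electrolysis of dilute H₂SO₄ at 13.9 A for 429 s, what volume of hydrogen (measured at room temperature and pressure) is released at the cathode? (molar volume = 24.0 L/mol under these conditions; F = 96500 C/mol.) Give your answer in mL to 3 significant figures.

Charge passed = 13.9 × 429 = 5963 C
Moles of electrons = 5963 / 96500 = 0.06179 mol
2H⁺ + 2e⁻ → H₂, so n(H₂) = 0.06179 / 2 = 0.03090 mol
V = 0.03090 × 24.0 = 0.7416 L
= 742 mL

742 mL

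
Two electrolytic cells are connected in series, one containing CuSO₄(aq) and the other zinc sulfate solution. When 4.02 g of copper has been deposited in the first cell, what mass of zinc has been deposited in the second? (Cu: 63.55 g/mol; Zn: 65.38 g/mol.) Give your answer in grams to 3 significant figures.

4.14 g

n(Cu) = 4.02 / 63.55 = 0.06326 mol
Cu²⁺ + 2e⁻ → Cu, so n(e⁻) = 2 × 0.06326 = 0.1265 mol
The cells are in series, so the same charge (and hence the same n(e⁻) = 0.1265 mol) passes through both.
Zn²⁺ + 2e⁻ → Zn, so n(Zn) = 0.1265 / 2 = 0.06325 mol
m(Zn) = 0.06325 × 65.38 = 4.14 g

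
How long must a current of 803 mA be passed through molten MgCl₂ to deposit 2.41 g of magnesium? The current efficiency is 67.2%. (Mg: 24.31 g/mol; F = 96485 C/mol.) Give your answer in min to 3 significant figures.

n(Mg) = 2.41 / 24.31 = 0.09914 mol
Mg²⁺ + 2e⁻ → Mg, so n(e⁻) = 2 × 0.09914 = 0.1983 mol
Q = 0.1983 × 96485 / 0.672 = 28470 C
t = Q / I = 28470 / 0.803 = 35450 s = 591 min

591 min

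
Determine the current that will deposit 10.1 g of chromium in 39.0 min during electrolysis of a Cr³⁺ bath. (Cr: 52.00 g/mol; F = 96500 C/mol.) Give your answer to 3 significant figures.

24.0 A

n(Cr) = 10.1 / 52.00 = 0.1942 mol
Cr³⁺ + 3e⁻ → Cr, so n(e⁻) = 3 × 0.1942 = 0.5826 mol
Q = 0.5826 × 96500 = 56220 C
I = Q / t = 56220 / 2340 s = 24.0 A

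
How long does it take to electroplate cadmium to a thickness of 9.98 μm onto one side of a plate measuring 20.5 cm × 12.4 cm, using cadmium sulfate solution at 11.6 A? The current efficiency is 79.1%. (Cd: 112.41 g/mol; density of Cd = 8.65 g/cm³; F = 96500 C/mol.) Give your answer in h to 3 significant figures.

0.114 h

Plated area = 20.5 × 12.4 = 254.2 cm²
Volume = 254.2 × 9.98×10⁻⁴ cm = 0.2537 cm³
m(Cd) = 0.2537 × 8.65 = 2.195 g
n(Cd) = 2.195 / 112.41 = 0.01953 mol; n(e⁻) = 2 × 0.01953 = 0.03906 mol
Q = 0.03906 × 96500 / 0.791 = 4765 C
t = 4765 / 11.6 = 410.8 s = 0.114 h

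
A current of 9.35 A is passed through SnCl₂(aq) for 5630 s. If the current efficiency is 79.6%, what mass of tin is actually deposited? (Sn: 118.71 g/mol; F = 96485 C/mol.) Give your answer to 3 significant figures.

25.8 g

Q = 9.35 × 5630 = 52640 C
n(e⁻) = 52640 / 96485 = 0.5456 mol
Sn²⁺ + 2e⁻ → Sn, so theoretical m(Sn) = 0.2728 × 118.71 = 32.38 g
Actual mass = 79.6% × 32.38 = 25.8 g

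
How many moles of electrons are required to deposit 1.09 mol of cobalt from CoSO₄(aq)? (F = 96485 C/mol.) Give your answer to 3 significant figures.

Co²⁺ + 2e⁻ → Co, so n(e⁻) = 2 × 1.09 = 2.180 mol

2.18 mol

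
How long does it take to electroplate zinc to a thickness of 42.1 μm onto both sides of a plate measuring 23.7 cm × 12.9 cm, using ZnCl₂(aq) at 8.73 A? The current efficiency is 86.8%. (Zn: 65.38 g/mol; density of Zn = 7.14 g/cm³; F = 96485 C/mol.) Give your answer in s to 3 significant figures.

7160 s

Plated area = 2 × 23.7 × 12.9 = 611.5 cm²
Volume = 611.5 × 42.1×10⁻⁴ cm = 2.574 cm³
m(Zn) = 2.574 × 7.14 = 18.38 g
n(Zn) = 18.38 / 65.38 = 0.2811 mol; n(e⁻) = 2 × 0.2811 = 0.5622 mol
Q = 0.5622 × 96485 / 0.868 = 62490 C
t = 62490 / 8.73 = 7158 s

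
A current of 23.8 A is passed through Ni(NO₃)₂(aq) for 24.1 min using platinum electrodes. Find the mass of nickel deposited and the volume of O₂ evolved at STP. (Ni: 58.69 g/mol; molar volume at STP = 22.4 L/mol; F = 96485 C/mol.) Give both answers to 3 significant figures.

Q = 23.8 × 1446 = 34410 C; n(e⁻) = 34410 / 96485 = 0.3566 mol
Cathode: Ni²⁺ + 2e⁻ → Ni → n(Ni) = 0.3566/2 = 0.1783 mol → 10.5 g
Anode: 2H₂O → O₂ + 4H⁺ + 4e⁻ → n(O₂) = 0.3566/4 = 0.08915 mol → 2.00 L

10.5 g Ni; 2.00 L O₂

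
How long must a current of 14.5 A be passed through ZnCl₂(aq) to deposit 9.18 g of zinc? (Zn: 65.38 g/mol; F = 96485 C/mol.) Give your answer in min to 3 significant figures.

n(Zn) = 9.18 / 65.38 = 0.1404 mol
Zn²⁺ + 2e⁻ → Zn, so n(e⁻) = 2 × 0.1404 = 0.2808 mol
Q = 0.2808 × 96485 = 27090 C
t = Q / I = 27090 / 14.5 = 1868 s = 31.1 min

31.1 min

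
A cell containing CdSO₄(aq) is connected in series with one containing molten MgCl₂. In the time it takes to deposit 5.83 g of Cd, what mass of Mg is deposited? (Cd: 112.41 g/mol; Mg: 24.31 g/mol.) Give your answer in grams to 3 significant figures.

n(Cd) = 5.83 / 112.41 = 0.05186 mol
Cd²⁺ + 2e⁻ → Cd, so n(e⁻) = 2 × 0.05186 = 0.1037 mol
In series, the same 0.1037 mol of electrons flows through the second cell.
Mg²⁺ + 2e⁻ → Mg, so n(Mg) = 0.1037 / 2 = 0.05185 mol
m(Mg) = 0.05185 × 24.31 = 1.26 g

1.26 g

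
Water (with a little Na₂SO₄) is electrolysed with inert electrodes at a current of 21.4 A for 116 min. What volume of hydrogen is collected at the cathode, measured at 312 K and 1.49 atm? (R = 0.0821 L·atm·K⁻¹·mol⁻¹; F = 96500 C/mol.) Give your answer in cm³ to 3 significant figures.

Charge passed = 21.4 × 6960 = 1.489×10^5 C
n(e⁻) = 1.489×10^5 / 96500 = 1.543 mol
2H⁺ + 2e⁻ → H₂, so n(H₂) = 1.543 / 2 = 0.7715 mol
V = nRT/P = 0.7715 × 0.0821 × 312 / 1.49 = 13.26 L
= 13300 cm³

13300 cm³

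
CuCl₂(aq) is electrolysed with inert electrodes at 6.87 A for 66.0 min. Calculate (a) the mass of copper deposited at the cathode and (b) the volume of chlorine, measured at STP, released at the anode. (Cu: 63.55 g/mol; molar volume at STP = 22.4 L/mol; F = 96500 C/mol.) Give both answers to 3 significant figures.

8.96 g Cu; 3.16 L Cl₂

Q = 6.87 × 3960 = 27210 C; n(e⁻) = 27210 / 96500 = 0.2820 mol
Cathode: Cu²⁺ + 2e⁻ → Cu → n(Cu) = 0.2820/2 = 0.1410 mol → 8.96 g
Anode: 2Cl⁻ → Cl₂ + 2e⁻ → n(Cl₂) = 0.2820/2 = 0.1410 mol → 3.16 L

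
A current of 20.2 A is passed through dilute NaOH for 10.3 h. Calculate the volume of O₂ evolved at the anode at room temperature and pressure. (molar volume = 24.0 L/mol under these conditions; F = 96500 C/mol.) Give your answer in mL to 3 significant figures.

Charge passed = 20.2 × 37080 = 7.490×10^5 C
n(e⁻) = 7.490×10^5 / 96500 = 7.762 mol
2H₂O → O₂ + 4H⁺ + 4e⁻, so n(O₂) = 7.762 / 4 = 1.941 mol
V = 1.941 × 24.0 = 46.58 L
= 46600 mL

46600 mL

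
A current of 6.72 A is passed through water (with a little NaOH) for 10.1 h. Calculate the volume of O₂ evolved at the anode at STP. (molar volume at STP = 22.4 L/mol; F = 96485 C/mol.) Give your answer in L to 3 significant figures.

Charge passed = 6.72 × 36360 = 2.443×10^5 C
n(e⁻) = 2.443×10^5 / 96485 = 2.532 mol
2H₂O → O₂ + 4H⁺ + 4e⁻, so n(O₂) = 2.532 / 4 = 0.6330 mol
V = 0.6330 × 22.4 = 14.18 L

14.2 L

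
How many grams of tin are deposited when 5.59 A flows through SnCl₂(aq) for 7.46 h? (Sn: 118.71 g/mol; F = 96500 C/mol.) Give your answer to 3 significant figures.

92.3 g

Q = 5.59 A × 26856 s = 1.501×10^5 C
n(e⁻) = Q/F = 1.501×10^5/96500 = 1.555 mol
Sn²⁺ + 2e⁻ → Sn, so n(Sn) = 1.555 / 2 = 0.7775 mol
m = 0.7775 × 118.71 = 92.3 g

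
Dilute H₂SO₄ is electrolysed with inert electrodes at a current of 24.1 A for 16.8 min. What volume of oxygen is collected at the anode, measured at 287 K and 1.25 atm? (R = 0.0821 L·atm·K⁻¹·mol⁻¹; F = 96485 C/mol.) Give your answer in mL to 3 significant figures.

Q = It = 24.1 × 1008 = 24290 C
n(e⁻) = Q/F = 24290/96485 = 0.2517 mol
2H₂O → O₂ + 4H⁺ + 4e⁻, so n(O₂) = 0.2517 / 4 = 0.06293 mol
V = nRT/P = 0.06293 × 0.0821 × 287 / 1.25 = 1.186 L
= 1190 mL

1190 mL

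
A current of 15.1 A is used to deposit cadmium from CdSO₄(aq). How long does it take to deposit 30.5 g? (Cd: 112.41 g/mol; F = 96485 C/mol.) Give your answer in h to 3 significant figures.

0.963 h

n(Cd) = 30.5 / 112.41 = 0.2713 mol
Cd²⁺ + 2e⁻ → Cd, so n(e⁻) = 2 × 0.2713 = 0.5426 mol
Q = 0.5426 × 96485 = 52350 C
t = Q / I = 52350 / 15.1 = 3467 s = 0.963 h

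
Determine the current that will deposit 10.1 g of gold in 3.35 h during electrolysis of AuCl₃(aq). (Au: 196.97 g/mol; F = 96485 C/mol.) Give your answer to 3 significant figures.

n(Au) = 10.1 / 196.97 = 0.05128 mol
Au³⁺ + 3e⁻ → Au, so n(e⁻) = 3 × 0.05128 = 0.1538 mol
Q = 0.1538 × 96485 = 14840 C
I = Q / t = 14840 / 12060 s = 1.23 A

1.23 A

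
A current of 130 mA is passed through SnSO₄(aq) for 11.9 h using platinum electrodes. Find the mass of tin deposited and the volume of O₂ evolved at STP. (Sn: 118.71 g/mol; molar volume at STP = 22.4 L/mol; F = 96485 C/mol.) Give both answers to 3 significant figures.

Q = 0.130 × 42840 = 5569 C; n(e⁻) = 5569 / 96485 = 0.05772 mol
Cathode: Sn²⁺ + 2e⁻ → Sn → n(Sn) = 0.05772/2 = 0.02886 mol → 3.43 g
Anode: 2H₂O → O₂ + 4H⁺ + 4e⁻ → n(O₂) = 0.05772/4 = 0.01443 mol → 0.323 L

3.43 g Sn; 0.323 L O₂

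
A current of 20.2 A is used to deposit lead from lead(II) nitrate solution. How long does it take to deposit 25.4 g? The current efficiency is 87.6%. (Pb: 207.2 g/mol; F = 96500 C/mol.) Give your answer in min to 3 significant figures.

n(Pb) = 25.4 / 207.2 = 0.1226 mol
Pb²⁺ + 2e⁻ → Pb, so n(e⁻) = 2 × 0.1226 = 0.2452 mol
Q = 0.2452 × 96500 / 0.876 = 27010 C
t = Q / I = 27010 / 20.2 = 1337 s = 22.3 min

22.3 min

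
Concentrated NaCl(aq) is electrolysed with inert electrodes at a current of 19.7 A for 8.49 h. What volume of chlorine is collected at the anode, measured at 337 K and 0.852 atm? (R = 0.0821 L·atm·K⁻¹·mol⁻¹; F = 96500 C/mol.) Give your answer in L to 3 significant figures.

101 L

Q = 19.7 A × 30564 s = 6.021×10^5 C
n(e⁻) = Q/F = 6.021×10^5/96500 = 6.239 mol
2Cl⁻ → Cl₂ + 2e⁻, so n(Cl₂) = 6.239 / 2 = 3.120 mol
V = nRT/P = 3.120 × 0.0821 × 337 / 0.852 = 101.3 L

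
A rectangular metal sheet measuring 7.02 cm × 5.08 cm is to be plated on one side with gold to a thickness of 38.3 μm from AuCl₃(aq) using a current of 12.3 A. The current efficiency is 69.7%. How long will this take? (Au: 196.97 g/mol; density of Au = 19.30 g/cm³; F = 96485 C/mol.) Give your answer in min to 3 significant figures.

7.53 min

Plated area = 7.02 × 5.08 = 35.66 cm²
Volume = 35.66 × 38.3×10⁻⁴ cm = 0.1366 cm³
m(Au) = 0.1366 × 19.30 = 2.636 g
n(Au) = 2.636 / 196.97 = 0.01338 mol; n(e⁻) = 3 × 0.01338 = 0.04014 mol
Q = 0.04014 × 96485 / 0.697 = 5557 C
t = 5557 / 12.3 = 451.8 s = 7.53 min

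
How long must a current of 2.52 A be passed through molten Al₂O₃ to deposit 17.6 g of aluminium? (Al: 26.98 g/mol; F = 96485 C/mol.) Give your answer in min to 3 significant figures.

n(Al) = 17.6 / 26.98 = 0.6523 mol
Al³⁺ + 3e⁻ → Al, so n(e⁻) = 3 × 0.6523 = 1.957 mol
Q = 1.957 × 96485 = 1.888×10^5 C
t = Q / I = 1.888×10^5 / 2.52 = 74920 s = 1250 min

1250 min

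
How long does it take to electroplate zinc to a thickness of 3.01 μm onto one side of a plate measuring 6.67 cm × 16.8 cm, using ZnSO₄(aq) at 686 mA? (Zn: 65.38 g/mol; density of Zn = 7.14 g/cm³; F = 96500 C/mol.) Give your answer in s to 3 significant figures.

Plated area = 6.67 × 16.8 = 112.1 cm²
Volume = 112.1 × 3.01×10⁻⁴ cm = 0.03374 cm³
m(Zn) = 0.03374 × 7.14 = 0.2409 g
n(Zn) = 0.2409 / 65.38 = 0.003685 mol; n(e⁻) = 2 × 0.003685 = 0.007370 mol
Q = 0.007370 × 96500 = 711.2 C
t = 711.2 / 0.686 = 1037 s

1040 s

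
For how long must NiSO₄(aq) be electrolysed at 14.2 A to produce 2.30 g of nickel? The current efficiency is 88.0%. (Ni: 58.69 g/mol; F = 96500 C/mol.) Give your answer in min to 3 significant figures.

n(Ni) = 2.30 / 58.69 = 0.03919 mol
Ni²⁺ + 2e⁻ → Ni, so n(e⁻) = 2 × 0.03919 = 0.07838 mol
Q = 0.07838 × 96500 / 0.880 = 8595 C
t = Q / I = 8595 / 14.2 = 605.3 s = 10.1 min

10.1 min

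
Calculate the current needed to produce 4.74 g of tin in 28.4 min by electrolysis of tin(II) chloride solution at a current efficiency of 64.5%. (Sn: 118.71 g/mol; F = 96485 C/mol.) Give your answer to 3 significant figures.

7.01 A

n(Sn) = 4.74 / 118.71 = 0.03993 mol
Sn²⁺ + 2e⁻ → Sn, so n(e⁻) = 2 × 0.03993 = 0.07986 mol
Q = 0.07986 × 96485 / 0.645 = 11950 C
I = Q / t = 11950 / 1704 s = 7.01 A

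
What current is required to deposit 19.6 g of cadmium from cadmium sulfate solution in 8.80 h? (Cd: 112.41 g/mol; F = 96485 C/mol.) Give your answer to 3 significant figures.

n(Cd) = 19.6 / 112.41 = 0.1744 mol
Cd²⁺ + 2e⁻ → Cd, so n(e⁻) = 2 × 0.1744 = 0.3488 mol
Q = 0.3488 × 96485 = 33650 C
I = Q / t = 33650 / 31680 s = 1.06 A

1.06 A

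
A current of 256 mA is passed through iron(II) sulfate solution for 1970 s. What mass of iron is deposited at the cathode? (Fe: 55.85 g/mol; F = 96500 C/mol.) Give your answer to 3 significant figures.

Charge passed = 0.256 × 1970 = 504.3 C
Moles of electrons = 504.3 / 96500 = 0.005226 mol
Fe²⁺ + 2e⁻ → Fe, so n(Fe) = 0.005226 / 2 = 0.002613 mol
m = 0.002613 × 55.85 = 0.146 g

0.146 g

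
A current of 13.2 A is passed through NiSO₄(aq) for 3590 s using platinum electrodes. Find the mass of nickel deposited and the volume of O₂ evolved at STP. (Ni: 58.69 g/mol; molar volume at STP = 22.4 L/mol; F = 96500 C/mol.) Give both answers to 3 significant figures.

14.4 g Ni; 2.75 L O₂

Q = 13.2 × 3590 = 47390 C; n(e⁻) = 47390 / 96500 = 0.4911 mol
Cathode: Ni²⁺ + 2e⁻ → Ni → n(Ni) = 0.4911/2 = 0.2456 mol → 14.4 g
Anode: 2H₂O → O₂ + 4H⁺ + 4e⁻ → n(O₂) = 0.4911/4 = 0.1228 mol → 2.75 L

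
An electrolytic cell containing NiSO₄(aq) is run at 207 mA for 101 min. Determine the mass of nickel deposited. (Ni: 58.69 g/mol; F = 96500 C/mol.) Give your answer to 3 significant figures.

Charge passed = 0.207 × 6060 = 1254 C
Moles of electrons = 1254 / 96500 = 0.01299 mol
Ni²⁺ + 2e⁻ → Ni, so n(Ni) = 0.01299 / 2 = 0.006495 mol
m = 0.006495 × 58.69 = 0.381 g

0.381 g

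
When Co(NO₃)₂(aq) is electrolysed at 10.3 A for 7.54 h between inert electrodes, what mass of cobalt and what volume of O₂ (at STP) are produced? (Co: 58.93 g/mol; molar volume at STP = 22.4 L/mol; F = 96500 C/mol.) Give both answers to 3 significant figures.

Q = 10.3 × 27144 = 2.796×10^5 C; n(e⁻) = 2.796×10^5 / 96500 = 2.897 mol
Cathode: Co²⁺ + 2e⁻ → Co → n(Co) = 2.897/2 = 1.449 mol → 85.4 g
Anode: 2H₂O → O₂ + 4H⁺ + 4e⁻ → n(O₂) = 2.897/4 = 0.7243 mol → 16.2 L

85.4 g Co; 16.2 L O₂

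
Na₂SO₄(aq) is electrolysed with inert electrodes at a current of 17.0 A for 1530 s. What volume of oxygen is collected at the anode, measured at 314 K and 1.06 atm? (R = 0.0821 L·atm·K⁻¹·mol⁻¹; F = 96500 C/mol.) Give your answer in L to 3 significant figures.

1.64 L

Q = 17.0 A × 1530 s = 26010 C
n(e⁻) = 26010 / 96500 = 0.2695 mol
2H₂O → O₂ + 4H⁺ + 4e⁻, so n(O₂) = 0.2695 / 4 = 0.06738 mol
V = nRT/P = 0.06738 × 0.0821 × 314 / 1.06 = 1.639 L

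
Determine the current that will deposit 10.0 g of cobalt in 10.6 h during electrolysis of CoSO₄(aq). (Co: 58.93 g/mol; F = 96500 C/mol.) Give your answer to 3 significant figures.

0.858 A

n(Co) = 10.0 / 58.93 = 0.1697 mol
Co²⁺ + 2e⁻ → Co, so n(e⁻) = 2 × 0.1697 = 0.3394 mol
Q = 0.3394 × 96500 = 32750 C
I = Q / t = 32750 / 38160 s = 0.858 A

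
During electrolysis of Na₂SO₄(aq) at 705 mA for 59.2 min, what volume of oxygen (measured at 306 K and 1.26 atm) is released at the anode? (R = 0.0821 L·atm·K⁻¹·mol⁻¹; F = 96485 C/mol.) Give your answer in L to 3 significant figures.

Charge passed = 0.705 × 3552 = 2504 C
n(e⁻) = Q/F = 2504/96485 = 0.02595 mol
2H₂O → O₂ + 4H⁺ + 4e⁻, so n(O₂) = 0.02595 / 4 = 0.006488 mol
V = nRT/P = 0.006488 × 0.0821 × 306 / 1.26 = 0.1294 L

0.129 L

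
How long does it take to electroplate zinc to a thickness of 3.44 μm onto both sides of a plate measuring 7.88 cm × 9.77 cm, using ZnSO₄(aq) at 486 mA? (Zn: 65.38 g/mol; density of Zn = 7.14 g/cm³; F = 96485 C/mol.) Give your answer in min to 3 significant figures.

38.3 min

Plated area = 2 × 7.88 × 9.77 = 154.0 cm²
Volume = 154.0 × 3.44×10⁻⁴ cm = 0.05298 cm³
m(Zn) = 0.05298 × 7.14 = 0.3783 g
n(Zn) = 0.3783 / 65.38 = 0.005786 mol; n(e⁻) = 2 × 0.005786 = 0.01157 mol
Q = 0.01157 × 96485 = 1116 C
t = 1116 / 0.486 = 2296 s = 38.3 min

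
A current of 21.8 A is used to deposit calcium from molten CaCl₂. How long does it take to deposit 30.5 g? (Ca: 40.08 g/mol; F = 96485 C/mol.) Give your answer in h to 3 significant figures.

n(Ca) = 30.5 / 40.08 = 0.7610 mol
Ca²⁺ + 2e⁻ → Ca, so n(e⁻) = 2 × 0.7610 = 1.522 mol
Q = 1.522 × 96485 = 1.469×10^5 C
t = Q / I = 1.469×10^5 / 21.8 = 6739 s = 1.87 h

1.87 h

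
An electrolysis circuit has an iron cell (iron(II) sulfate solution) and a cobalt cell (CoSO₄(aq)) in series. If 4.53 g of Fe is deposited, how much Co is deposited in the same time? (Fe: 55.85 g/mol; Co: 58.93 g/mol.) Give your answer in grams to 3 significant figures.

n(Fe) = 4.53 / 55.85 = 0.08111 mol
Fe²⁺ + 2e⁻ → Fe, so n(e⁻) = 2 × 0.08111 = 0.1622 mol
Same current for the same time ⇒ same n(e⁻) = 0.1622 mol in both cells.
Co²⁺ + 2e⁻ → Co, so n(Co) = 0.1622 / 2 = 0.08110 mol
m(Co) = 0.08110 × 58.93 = 4.78 g

4.78 g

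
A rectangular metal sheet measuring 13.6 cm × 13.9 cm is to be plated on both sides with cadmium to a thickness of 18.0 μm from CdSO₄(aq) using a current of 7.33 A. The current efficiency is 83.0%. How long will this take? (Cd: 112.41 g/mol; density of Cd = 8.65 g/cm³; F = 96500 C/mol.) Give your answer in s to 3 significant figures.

Plated area = 2 × 13.6 × 13.9 = 378.1 cm²
Volume = 378.1 × 18.0×10⁻⁴ cm = 0.6806 cm³
m(Cd) = 0.6806 × 8.65 = 5.887 g
n(Cd) = 5.887 / 112.41 = 0.05237 mol; n(e⁻) = 2 × 0.05237 = 0.1047 mol
Q = 0.1047 × 96500 / 0.830 = 12170 C
t = 12170 / 7.33 = 1660 s

1660 s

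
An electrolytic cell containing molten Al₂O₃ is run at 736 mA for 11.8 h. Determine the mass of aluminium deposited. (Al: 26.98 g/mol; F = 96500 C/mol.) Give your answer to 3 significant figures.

2.91 g

Q = 0.736 A × 42480 s = 31270 C
n(e⁻) = 31270 / 96500 = 0.3240 mol
Al³⁺ + 3e⁻ → Al, so n(Al) = 0.3240 / 3 = 0.1080 mol
m = 0.1080 × 26.98 = 2.91 g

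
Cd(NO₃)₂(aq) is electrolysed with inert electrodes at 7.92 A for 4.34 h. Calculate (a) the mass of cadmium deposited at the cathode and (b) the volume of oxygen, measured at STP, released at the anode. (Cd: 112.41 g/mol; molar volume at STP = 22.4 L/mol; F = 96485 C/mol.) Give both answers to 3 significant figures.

Q = 7.92 × 15624 = 1.237×10^5 C; n(e⁻) = 1.237×10^5 / 96485 = 1.282 mol
Cathode: Cd²⁺ + 2e⁻ → Cd → n(Cd) = 1.282/2 = 0.6410 mol → 72.1 g
Anode: 2H₂O → O₂ + 4H⁺ + 4e⁻ → n(O₂) = 1.282/4 = 0.3205 mol → 7.18 L

72.1 g Cd; 7.18 L O₂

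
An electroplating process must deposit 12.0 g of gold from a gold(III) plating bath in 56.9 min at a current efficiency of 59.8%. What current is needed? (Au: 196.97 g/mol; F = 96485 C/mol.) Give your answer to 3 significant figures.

n(Au) = 12.0 / 196.97 = 0.06092 mol
Au³⁺ + 3e⁻ → Au, so n(e⁻) = 3 × 0.06092 = 0.1828 mol
Q = 0.1828 × 96485 / 0.598 = 29490 C
I = Q / t = 29490 / 3414 s = 8.64 A

8.64 A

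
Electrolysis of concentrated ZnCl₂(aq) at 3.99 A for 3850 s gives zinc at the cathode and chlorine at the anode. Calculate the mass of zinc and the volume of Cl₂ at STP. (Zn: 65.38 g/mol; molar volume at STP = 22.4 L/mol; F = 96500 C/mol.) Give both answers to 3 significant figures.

5.20 g Zn; 1.78 L Cl₂

Q = 3.99 × 3850 = 15360 C; n(e⁻) = 15360 / 96500 = 0.1592 mol
Cathode: Zn²⁺ + 2e⁻ → Zn → n(Zn) = 0.1592/2 = 0.07960 mol → 5.20 g
Anode: 2Cl⁻ → Cl₂ + 2e⁻ → n(Cl₂) = 0.1592/2 = 0.07960 mol → 1.78 L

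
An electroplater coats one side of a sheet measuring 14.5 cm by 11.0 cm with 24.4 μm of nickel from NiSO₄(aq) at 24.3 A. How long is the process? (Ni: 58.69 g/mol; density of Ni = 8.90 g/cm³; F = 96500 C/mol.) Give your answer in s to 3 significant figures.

469 s

Plated area = 14.5 × 11.0 = 159.5 cm²
Volume = 159.5 × 24.4×10⁻⁴ cm = 0.3892 cm³
m(Ni) = 0.3892 × 8.90 = 3.464 g
n(Ni) = 3.464 / 58.69 = 0.05902 mol; n(e⁻) = 2 × 0.05902 = 0.1180 mol
Q = 0.1180 × 96500 = 11390 C
t = 11390 / 24.3 = 468.7 s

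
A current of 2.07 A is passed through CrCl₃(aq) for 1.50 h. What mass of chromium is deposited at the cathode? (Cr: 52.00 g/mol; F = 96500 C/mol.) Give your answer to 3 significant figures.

2.01 g

Q = It = 2.07 × 5400 = 11180 C
Moles of electrons = 11180 / 96500 = 0.1159 mol
Cr³⁺ + 3e⁻ → Cr, so n(Cr) = 0.1159 / 3 = 0.03863 mol
m = 0.03863 × 52.00 = 2.01 g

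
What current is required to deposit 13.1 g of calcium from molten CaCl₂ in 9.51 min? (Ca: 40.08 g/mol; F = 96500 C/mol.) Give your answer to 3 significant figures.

111 A

n(Ca) = 13.1 / 40.08 = 0.3268 mol
Ca²⁺ + 2e⁻ → Ca, so n(e⁻) = 2 × 0.3268 = 0.6536 mol
Q = 0.6536 × 96500 = 63070 C
I = Q / t = 63070 / 570.6 s = 111 A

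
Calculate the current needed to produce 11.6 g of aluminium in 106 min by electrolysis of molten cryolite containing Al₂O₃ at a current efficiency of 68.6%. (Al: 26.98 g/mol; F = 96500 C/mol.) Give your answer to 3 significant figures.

28.5 A

n(Al) = 11.6 / 26.98 = 0.4299 mol
Al³⁺ + 3e⁻ → Al, so n(e⁻) = 3 × 0.4299 = 1.290 mol
Q = 1.290 × 96500 / 0.686 = 1.815×10^5 C
I = Q / t = 1.815×10^5 / 6360 s = 28.5 A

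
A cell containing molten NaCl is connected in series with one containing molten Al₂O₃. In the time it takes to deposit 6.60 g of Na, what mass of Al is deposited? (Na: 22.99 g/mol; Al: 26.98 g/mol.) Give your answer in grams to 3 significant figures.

n(Na) = 6.60 / 22.99 = 0.2871 mol
Na⁺ + e⁻ → Na, so n(e⁻) = 0.2871 mol
The cells are in series, so the same charge (and hence the same n(e⁻) = 0.2871 mol) passes through both.
Al³⁺ + 3e⁻ → Al, so n(Al) = 0.2871 / 3 = 0.09570 mol
m(Al) = 0.09570 × 26.98 = 2.58 g

2.58 g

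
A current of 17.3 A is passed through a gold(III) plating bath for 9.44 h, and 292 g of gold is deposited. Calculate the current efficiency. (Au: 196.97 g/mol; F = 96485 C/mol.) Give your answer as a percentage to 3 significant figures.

Q = 17.3 × 33984 = 5.879×10^5 C
n(e⁻) = 5.879×10^5 / 96485 = 6.093 mol
Au³⁺ + 3e⁻ → Au, so theoretical n(Au) = 2.031 mol → 400.0 g
Efficiency = 292 / 400.0 = 0.7300 = 73.0%

73.0%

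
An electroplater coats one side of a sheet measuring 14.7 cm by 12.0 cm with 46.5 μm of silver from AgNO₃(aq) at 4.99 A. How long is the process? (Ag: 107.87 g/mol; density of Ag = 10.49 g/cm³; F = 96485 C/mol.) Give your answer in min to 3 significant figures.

Plated area = 14.7 × 12.0 = 176.4 cm²
Volume = 176.4 × 46.5×10⁻⁴ cm = 0.8203 cm³
m(Ag) = 0.8203 × 10.49 = 8.605 g
n(Ag) = 8.605 / 107.87 = 0.07977 mol; n(e⁻) = 0.07977 mol
Q = 0.07977 × 96485 = 7697 C
t = 7697 / 4.99 = 1542 s = 25.7 min

25.7 min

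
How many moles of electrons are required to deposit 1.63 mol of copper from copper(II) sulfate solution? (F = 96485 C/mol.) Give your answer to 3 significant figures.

3.26 mol

Cu²⁺ + 2e⁻ → Cu, so n(e⁻) = 2 × 1.63 = 3.260 mol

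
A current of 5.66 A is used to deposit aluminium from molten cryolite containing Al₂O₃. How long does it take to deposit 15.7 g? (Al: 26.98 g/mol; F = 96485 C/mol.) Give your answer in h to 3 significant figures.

n(Al) = 15.7 / 26.98 = 0.5819 mol
Al³⁺ + 3e⁻ → Al, so n(e⁻) = 3 × 0.5819 = 1.746 mol
Q = 1.746 × 96485 = 1.685×10^5 C
t = Q / I = 1.685×10^5 / 5.66 = 29770 s = 8.27 h

8.27 h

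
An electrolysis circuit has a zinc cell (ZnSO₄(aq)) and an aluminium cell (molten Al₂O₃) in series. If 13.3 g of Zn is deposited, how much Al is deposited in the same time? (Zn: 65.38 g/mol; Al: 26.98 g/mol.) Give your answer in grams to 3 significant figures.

3.66 g

n(Zn) = 13.3 / 65.38 = 0.2034 mol
Zn²⁺ + 2e⁻ → Zn, so n(e⁻) = 2 × 0.2034 = 0.4068 mol
In series, the same 0.4068 mol of electrons flows through the second cell.
Al³⁺ + 3e⁻ → Al, so n(Al) = 0.4068 / 3 = 0.1356 mol
m(Al) = 0.1356 × 26.98 = 3.66 g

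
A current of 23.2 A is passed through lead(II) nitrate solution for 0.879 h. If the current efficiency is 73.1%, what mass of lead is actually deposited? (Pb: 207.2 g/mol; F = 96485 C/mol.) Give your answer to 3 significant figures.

57.6 g

Q = 23.2 × 3164.4 = 73410 C
n(e⁻) = 73410 / 96485 = 0.7608 mol
Pb²⁺ + 2e⁻ → Pb, so theoretical m(Pb) = 0.3804 × 207.2 = 78.82 g
Actual mass = 73.1% × 78.82 = 57.6 g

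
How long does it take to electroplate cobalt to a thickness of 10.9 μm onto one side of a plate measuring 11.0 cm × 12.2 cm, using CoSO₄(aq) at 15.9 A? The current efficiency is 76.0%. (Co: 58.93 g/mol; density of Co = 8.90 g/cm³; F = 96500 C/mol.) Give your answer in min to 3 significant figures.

5.88 min

Plated area = 11.0 × 12.2 = 134.2 cm²
Volume = 134.2 × 10.9×10⁻⁴ cm = 0.1463 cm³
m(Co) = 0.1463 × 8.90 = 1.302 g
n(Co) = 1.302 / 58.93 = 0.02209 mol; n(e⁻) = 2 × 0.02209 = 0.04418 mol
Q = 0.04418 × 96500 / 0.760 = 5610 C
t = 5610 / 15.9 = 352.8 s = 5.88 min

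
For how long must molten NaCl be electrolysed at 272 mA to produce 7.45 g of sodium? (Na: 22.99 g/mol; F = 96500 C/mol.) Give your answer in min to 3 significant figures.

n(Na) = 7.45 / 22.99 = 0.3241 mol
Na⁺ + e⁻ → Na, so n(e⁻) = 0.3241 mol
Q = 0.3241 × 96500 = 31280 C
t = Q / I = 31280 / 0.272 = 1.150×10^5 s = 1920 min

1920 min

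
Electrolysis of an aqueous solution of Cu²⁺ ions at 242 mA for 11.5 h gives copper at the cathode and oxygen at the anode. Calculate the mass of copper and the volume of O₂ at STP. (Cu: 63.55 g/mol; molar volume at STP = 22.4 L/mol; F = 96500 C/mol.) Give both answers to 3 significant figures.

3.30 g Cu; 0.581 L O₂

Q = 0.242 × 41400 = 10020 C; n(e⁻) = 10020 / 96500 = 0.1038 mol
Cathode: Cu²⁺ + 2e⁻ → Cu → n(Cu) = 0.1038/2 = 0.05190 mol → 3.30 g
Anode: 2H₂O → O₂ + 4H⁺ + 4e⁻ → n(O₂) = 0.1038/4 = 0.02595 mol → 0.581 L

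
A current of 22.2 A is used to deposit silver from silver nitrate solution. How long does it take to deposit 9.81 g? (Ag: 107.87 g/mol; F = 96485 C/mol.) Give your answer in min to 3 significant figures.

6.59 min

n(Ag) = 9.81 / 107.87 = 0.09094 mol
Ag⁺ + e⁻ → Ag, so n(e⁻) = 0.09094 mol
Q = 0.09094 × 96485 = 8774 C
t = Q / I = 8774 / 22.2 = 395.2 s = 6.59 min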